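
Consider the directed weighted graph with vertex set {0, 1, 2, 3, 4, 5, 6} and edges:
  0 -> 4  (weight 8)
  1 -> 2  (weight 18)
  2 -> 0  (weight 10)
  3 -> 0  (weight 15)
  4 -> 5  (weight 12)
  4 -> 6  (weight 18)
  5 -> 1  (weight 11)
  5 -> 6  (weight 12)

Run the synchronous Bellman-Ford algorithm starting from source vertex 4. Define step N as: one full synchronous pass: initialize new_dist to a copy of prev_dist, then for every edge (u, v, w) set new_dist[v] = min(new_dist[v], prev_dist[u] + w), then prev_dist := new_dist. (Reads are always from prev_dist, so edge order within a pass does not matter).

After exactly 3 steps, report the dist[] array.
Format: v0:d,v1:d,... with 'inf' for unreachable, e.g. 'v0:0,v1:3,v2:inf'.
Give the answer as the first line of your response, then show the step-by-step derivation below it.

v0:inf,v1:23,v2:41,v3:inf,v4:0,v5:12,v6:18

step 1: dist = v0:inf,v1:inf,v2:inf,v3:inf,v4:0,v5:12,v6:18
step 2: dist = v0:inf,v1:23,v2:inf,v3:inf,v4:0,v5:12,v6:18
step 3: dist = v0:inf,v1:23,v2:41,v3:inf,v4:0,v5:12,v6:18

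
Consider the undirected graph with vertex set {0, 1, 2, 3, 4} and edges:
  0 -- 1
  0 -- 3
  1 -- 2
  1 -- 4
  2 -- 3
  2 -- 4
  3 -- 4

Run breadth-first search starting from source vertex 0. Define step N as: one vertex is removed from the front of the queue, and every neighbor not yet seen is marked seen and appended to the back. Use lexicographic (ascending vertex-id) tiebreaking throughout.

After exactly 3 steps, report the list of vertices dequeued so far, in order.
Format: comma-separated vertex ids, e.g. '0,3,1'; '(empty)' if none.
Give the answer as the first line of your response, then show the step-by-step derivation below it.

0,1,3

step 1: dequeue 0; queue=[1,3]; order=0
step 2: dequeue 1; queue=[3,2,4]; order=0,1
step 3: dequeue 3; queue=[2,4]; order=0,1,3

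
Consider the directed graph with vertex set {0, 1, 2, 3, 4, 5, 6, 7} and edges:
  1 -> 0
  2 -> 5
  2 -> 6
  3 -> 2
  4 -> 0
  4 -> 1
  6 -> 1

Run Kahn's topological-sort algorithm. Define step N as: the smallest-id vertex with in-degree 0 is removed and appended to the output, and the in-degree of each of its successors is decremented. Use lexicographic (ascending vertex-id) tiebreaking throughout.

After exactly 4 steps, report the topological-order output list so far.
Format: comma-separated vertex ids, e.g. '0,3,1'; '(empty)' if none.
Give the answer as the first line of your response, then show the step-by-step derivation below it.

3,2,4,5

step 1: output 3; order=[3]; indeg=(2,2,0,0,0,1,1,0)
step 2: output 2; order=[3,2]; indeg=(2,2,0,0,0,0,0,0)
step 3: output 4; order=[3,2,4]; indeg=(1,1,0,0,0,0,0,0)
step 4: output 5; order=[3,2,4,5]; indeg=(1,1,0,0,0,0,0,0)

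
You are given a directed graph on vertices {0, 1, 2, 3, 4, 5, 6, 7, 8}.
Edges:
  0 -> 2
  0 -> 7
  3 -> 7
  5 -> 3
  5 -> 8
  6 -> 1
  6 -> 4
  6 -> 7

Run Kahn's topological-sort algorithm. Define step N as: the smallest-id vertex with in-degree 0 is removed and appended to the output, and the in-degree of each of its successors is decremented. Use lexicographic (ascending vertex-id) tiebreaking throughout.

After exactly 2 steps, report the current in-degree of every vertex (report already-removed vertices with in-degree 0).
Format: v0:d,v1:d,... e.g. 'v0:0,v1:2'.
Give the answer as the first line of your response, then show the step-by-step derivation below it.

v0:0,v1:1,v2:0,v3:1,v4:1,v5:0,v6:0,v7:2,v8:1

step 1: output 0; order=[0]; indeg=(0,1,0,1,1,0,0,2,1)
step 2: output 2; order=[0,2]; indeg=(0,1,0,1,1,0,0,2,1)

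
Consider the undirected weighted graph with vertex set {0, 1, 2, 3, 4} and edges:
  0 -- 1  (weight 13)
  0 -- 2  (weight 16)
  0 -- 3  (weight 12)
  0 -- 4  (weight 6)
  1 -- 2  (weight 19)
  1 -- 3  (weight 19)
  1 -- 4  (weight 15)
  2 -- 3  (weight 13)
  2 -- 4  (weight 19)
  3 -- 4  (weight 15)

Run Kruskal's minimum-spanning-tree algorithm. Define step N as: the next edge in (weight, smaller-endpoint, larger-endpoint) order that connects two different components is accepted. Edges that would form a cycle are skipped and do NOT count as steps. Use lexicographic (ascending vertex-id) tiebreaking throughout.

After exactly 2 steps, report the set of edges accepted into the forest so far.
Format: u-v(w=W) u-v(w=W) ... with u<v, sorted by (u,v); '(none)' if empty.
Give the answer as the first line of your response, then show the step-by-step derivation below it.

0-3(w=12) 0-4(w=6)

step 1: add edge 0-4 (w=6); MST = {0-4(w=6)}
step 2: add edge 0-3 (w=12); MST = {0-3(w=12) 0-4(w=6)}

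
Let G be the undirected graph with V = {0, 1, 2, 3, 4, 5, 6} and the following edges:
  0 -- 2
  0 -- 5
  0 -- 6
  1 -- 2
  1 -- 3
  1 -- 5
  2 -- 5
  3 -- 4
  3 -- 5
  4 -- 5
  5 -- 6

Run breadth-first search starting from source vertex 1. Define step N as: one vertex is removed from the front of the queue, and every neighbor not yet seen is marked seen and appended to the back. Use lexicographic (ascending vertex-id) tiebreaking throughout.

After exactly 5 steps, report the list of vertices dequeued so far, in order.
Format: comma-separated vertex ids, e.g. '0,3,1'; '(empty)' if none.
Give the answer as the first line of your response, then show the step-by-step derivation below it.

1,2,3,5,0

step 1: dequeue 1; queue=[2,3,5]; order=1
step 2: dequeue 2; queue=[3,5,0]; order=1,2
step 3: dequeue 3; queue=[5,0,4]; order=1,2,3
step 4: dequeue 5; queue=[0,4,6]; order=1,2,3,5
step 5: dequeue 0; queue=[4,6]; order=1,2,3,5,0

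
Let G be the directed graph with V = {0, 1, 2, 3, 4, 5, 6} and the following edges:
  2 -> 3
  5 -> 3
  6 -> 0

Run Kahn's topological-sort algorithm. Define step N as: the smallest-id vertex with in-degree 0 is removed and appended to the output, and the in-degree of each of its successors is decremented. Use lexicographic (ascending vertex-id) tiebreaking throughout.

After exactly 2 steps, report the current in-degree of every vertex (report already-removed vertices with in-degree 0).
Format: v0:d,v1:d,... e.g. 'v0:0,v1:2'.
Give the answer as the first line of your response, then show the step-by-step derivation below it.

v0:1,v1:0,v2:0,v3:1,v4:0,v5:0,v6:0

step 1: output 1; order=[1]; indeg=(1,0,0,2,0,0,0)
step 2: output 2; order=[1,2]; indeg=(1,0,0,1,0,0,0)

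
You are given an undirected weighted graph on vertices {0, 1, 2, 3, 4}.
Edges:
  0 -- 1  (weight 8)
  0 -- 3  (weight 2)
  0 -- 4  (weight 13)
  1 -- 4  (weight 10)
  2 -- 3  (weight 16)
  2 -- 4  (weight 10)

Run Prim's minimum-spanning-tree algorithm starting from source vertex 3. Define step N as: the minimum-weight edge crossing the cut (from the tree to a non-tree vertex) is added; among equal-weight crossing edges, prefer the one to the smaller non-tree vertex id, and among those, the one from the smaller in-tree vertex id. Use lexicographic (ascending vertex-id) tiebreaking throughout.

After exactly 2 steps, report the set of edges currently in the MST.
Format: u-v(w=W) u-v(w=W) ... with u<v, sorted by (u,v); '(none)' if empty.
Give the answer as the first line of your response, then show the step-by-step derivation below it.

0-1(w=8) 0-3(w=2)

step 1: add edge 0-3 (w=2); MST = {0-3(w=2)}
step 2: add edge 0-1 (w=8); MST = {0-1(w=8) 0-3(w=2)}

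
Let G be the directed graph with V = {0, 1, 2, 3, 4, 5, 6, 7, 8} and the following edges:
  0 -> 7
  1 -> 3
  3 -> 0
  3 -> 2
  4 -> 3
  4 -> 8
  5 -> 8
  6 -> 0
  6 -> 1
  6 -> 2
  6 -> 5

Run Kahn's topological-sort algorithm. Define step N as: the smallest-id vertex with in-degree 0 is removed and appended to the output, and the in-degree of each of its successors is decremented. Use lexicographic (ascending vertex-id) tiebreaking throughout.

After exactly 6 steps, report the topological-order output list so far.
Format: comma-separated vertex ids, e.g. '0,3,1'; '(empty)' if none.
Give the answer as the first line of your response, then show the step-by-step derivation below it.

4,6,1,3,0,2

step 1: output 4; order=[4]; indeg=(2,1,2,1,0,1,0,1,1)
step 2: output 6; order=[4,6]; indeg=(1,0,1,1,0,0,0,1,1)
step 3: output 1; order=[4,6,1]; indeg=(1,0,1,0,0,0,0,1,1)
step 4: output 3; order=[4,6,1,3]; indeg=(0,0,0,0,0,0,0,1,1)
step 5: output 0; order=[4,6,1,3,0]; indeg=(0,0,0,0,0,0,0,0,1)
step 6: output 2; order=[4,6,1,3,0,2]; indeg=(0,0,0,0,0,0,0,0,1)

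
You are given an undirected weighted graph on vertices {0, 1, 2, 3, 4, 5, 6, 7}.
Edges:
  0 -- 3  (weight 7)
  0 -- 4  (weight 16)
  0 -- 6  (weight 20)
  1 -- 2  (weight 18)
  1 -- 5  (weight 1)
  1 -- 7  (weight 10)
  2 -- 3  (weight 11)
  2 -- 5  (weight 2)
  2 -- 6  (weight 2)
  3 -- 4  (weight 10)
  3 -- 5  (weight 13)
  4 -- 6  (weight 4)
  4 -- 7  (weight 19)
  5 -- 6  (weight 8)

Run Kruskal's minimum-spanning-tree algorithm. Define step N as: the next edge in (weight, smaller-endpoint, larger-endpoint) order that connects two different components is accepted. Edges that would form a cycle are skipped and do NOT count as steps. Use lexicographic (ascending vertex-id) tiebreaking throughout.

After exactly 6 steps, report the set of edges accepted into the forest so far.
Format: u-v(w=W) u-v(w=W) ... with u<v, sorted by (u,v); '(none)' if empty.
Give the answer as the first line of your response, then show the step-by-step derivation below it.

0-3(w=7) 1-5(w=1) 1-7(w=10) 2-5(w=2) 2-6(w=2) 4-6(w=4)

step 1: add edge 1-5 (w=1); MST = {1-5(w=1)}
step 2: add edge 2-5 (w=2); MST = {1-5(w=1) 2-5(w=2)}
step 3: add edge 2-6 (w=2); MST = {1-5(w=1) 2-5(w=2) 2-6(w=2)}
step 4: add edge 4-6 (w=4); MST = {1-5(w=1) 2-5(w=2) 2-6(w=2) 4-6(w=4)}
step 5: add edge 0-3 (w=7); MST = {0-3(w=7) 1-5(w=1) 2-5(w=2) 2-6(w=2) 4-6(w=4)}
step 6: add edge 1-7 (w=10); MST = {0-3(w=7) 1-5(w=1) 1-7(w=10) 2-5(w=2) 2-6(w=2) 4-6(w=4)}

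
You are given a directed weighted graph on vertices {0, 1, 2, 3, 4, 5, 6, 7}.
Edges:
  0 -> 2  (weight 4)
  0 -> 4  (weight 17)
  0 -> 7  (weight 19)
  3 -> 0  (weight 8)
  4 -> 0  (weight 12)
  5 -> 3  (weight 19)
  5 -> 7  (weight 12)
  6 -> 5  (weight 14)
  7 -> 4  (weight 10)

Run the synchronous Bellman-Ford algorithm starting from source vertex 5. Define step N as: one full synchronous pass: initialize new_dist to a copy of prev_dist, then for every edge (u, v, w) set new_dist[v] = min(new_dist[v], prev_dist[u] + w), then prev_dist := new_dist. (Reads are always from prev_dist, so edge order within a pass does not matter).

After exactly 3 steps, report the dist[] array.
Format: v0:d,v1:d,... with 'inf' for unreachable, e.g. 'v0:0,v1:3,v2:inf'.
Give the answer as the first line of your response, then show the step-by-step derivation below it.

v0:27,v1:inf,v2:31,v3:19,v4:22,v5:0,v6:inf,v7:12

step 1: dist = v0:inf,v1:inf,v2:inf,v3:19,v4:inf,v5:0,v6:inf,v7:12
step 2: dist = v0:27,v1:inf,v2:inf,v3:19,v4:22,v5:0,v6:inf,v7:12
step 3: dist = v0:27,v1:inf,v2:31,v3:19,v4:22,v5:0,v6:inf,v7:12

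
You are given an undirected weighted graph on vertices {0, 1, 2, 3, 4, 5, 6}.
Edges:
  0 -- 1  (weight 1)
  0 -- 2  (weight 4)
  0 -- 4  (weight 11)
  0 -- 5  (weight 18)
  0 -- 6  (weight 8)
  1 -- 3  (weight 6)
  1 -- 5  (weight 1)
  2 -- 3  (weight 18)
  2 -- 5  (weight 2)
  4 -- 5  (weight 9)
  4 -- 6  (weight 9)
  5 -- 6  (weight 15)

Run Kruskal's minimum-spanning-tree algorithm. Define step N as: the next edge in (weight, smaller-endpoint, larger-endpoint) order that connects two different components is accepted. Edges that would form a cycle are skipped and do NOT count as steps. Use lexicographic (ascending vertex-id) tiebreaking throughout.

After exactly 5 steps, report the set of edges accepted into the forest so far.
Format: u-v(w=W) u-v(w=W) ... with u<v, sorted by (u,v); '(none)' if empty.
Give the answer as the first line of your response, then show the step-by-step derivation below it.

0-1(w=1) 0-6(w=8) 1-3(w=6) 1-5(w=1) 2-5(w=2)

step 1: add edge 0-1 (w=1); MST = {0-1(w=1)}
step 2: add edge 1-5 (w=1); MST = {0-1(w=1) 1-5(w=1)}
step 3: add edge 2-5 (w=2); MST = {0-1(w=1) 1-5(w=1) 2-5(w=2)}
step 4: add edge 1-3 (w=6); MST = {0-1(w=1) 1-3(w=6) 1-5(w=1) 2-5(w=2)}
step 5: add edge 0-6 (w=8); MST = {0-1(w=1) 0-6(w=8) 1-3(w=6) 1-5(w=1) 2-5(w=2)}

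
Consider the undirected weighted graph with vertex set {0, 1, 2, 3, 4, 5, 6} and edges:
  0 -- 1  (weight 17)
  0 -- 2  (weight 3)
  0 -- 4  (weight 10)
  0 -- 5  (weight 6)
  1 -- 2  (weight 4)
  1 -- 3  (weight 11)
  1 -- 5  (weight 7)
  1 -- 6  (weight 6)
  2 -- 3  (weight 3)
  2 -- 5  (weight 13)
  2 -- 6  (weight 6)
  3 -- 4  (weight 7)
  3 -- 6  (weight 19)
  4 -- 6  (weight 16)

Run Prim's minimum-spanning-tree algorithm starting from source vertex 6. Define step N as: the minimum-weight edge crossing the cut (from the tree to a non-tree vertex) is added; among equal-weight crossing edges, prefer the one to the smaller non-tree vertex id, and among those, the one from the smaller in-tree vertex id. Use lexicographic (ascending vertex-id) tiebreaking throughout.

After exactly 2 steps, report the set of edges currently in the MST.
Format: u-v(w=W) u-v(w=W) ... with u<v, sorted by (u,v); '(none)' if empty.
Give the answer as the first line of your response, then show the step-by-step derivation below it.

1-2(w=4) 1-6(w=6)

step 1: add edge 1-6 (w=6); MST = {1-6(w=6)}
step 2: add edge 1-2 (w=4); MST = {1-2(w=4) 1-6(w=6)}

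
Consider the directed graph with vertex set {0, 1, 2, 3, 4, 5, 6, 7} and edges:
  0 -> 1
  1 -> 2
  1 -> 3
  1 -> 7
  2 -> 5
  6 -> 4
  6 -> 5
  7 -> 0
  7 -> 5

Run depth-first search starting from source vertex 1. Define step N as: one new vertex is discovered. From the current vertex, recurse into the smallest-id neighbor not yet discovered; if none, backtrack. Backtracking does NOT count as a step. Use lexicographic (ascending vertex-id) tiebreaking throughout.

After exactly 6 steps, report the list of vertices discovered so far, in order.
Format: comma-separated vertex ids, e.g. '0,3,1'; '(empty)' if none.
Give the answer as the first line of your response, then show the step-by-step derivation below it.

1,2,5,3,7,0

step 1: discover 1; path=1; order=1
step 2: discover 2; path=1>2; order=1,2
step 3: discover 5; path=1>2>5; order=1,2,5
step 4: discover 3; path=1>3; order=1,2,5,3
step 5: discover 7; path=1>7; order=1,2,5,3,7
step 6: discover 0; path=1>7>0; order=1,2,5,3,7,0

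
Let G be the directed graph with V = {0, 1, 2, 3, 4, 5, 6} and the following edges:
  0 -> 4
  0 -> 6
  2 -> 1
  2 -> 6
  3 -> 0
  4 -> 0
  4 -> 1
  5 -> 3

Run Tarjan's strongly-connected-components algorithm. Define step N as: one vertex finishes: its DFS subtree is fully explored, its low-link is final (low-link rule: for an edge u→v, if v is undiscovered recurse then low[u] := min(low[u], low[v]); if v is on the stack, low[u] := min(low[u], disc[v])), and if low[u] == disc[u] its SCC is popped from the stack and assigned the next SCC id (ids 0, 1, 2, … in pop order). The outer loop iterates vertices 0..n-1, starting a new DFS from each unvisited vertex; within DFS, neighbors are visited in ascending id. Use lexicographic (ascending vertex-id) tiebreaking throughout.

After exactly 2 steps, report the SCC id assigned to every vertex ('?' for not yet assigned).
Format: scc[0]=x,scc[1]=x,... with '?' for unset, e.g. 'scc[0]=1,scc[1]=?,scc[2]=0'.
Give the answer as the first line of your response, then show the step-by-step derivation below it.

scc[0]=?,scc[1]=0,scc[2]=?,scc[3]=?,scc[4]=?,scc[5]=?,scc[6]=?

step 1: low=(low[0]=0,low[1]=2,low[2]=?,low[3]=?,low[4]=0,low[5]=?,low[6]=?); scc=(scc[0]=?,scc[1]=0,scc[2]=?,scc[3]=?,scc[4]=?,scc[5]=?,scc[6]=?)
step 2: low=(low[0]=0,low[1]=2,low[2]=?,low[3]=?,low[4]=0,low[5]=?,low[6]=?); scc=(scc[0]=?,scc[1]=0,scc[2]=?,scc[3]=?,scc[4]=?,scc[5]=?,scc[6]=?)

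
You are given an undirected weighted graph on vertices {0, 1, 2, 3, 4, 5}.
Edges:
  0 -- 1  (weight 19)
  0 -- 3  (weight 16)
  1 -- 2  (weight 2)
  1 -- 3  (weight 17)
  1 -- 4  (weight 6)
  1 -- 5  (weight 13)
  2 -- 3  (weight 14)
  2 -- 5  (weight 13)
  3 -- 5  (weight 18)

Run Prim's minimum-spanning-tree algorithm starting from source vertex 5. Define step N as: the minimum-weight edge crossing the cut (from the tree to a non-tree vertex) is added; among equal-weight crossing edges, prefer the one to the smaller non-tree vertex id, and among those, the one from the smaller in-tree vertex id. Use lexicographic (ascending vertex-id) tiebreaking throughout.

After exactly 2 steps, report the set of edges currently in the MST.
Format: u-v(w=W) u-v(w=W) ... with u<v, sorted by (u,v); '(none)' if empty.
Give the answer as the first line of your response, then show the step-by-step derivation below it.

1-2(w=2) 1-5(w=13)

step 1: add edge 1-5 (w=13); MST = {1-5(w=13)}
step 2: add edge 1-2 (w=2); MST = {1-2(w=2) 1-5(w=13)}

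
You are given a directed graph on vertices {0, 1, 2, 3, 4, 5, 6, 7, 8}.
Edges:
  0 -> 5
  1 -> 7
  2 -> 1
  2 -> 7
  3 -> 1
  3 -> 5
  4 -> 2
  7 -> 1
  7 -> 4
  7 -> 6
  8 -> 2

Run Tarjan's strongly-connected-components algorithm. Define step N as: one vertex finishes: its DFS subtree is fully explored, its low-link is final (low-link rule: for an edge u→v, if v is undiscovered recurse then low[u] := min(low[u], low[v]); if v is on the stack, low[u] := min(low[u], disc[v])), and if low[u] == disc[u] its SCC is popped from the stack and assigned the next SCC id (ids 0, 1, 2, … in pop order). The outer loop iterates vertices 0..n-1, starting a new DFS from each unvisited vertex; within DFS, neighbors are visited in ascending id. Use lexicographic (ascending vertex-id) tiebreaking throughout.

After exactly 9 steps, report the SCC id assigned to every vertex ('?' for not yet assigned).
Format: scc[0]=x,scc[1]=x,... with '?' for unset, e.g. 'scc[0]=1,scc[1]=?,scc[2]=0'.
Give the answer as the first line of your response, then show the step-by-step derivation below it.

scc[0]=1,scc[1]=3,scc[2]=3,scc[3]=4,scc[4]=3,scc[5]=0,scc[6]=2,scc[7]=3,scc[8]=5

step 1: low=(low[0]=0,low[1]=?,low[2]=?,low[3]=?,low[4]=?,low[5]=1,low[6]=?,low[7]=?,low[8]=?); scc=(scc[0]=?,scc[1]=?,scc[2]=?,scc[3]=?,scc[4]=?,scc[5]=0,scc[6]=?,scc[7]=?,scc[8]=?)
step 2: low=(low[0]=0,low[1]=?,low[2]=?,low[3]=?,low[4]=?,low[5]=1,low[6]=?,low[7]=?,low[8]=?); scc=(scc[0]=1,scc[1]=?,scc[2]=?,scc[3]=?,scc[4]=?,scc[5]=0,scc[6]=?,scc[7]=?,scc[8]=?)
step 3: low=(low[0]=0,low[1]=2,low[2]=2,low[3]=?,low[4]=4,low[5]=1,low[6]=?,low[7]=2,low[8]=?); scc=(scc[0]=1,scc[1]=?,scc[2]=?,scc[3]=?,scc[4]=?,scc[5]=0,scc[6]=?,scc[7]=?,scc[8]=?)
step 4: low=(low[0]=0,low[1]=2,low[2]=2,low[3]=?,low[4]=2,low[5]=1,low[6]=?,low[7]=2,low[8]=?); scc=(scc[0]=1,scc[1]=?,scc[2]=?,scc[3]=?,scc[4]=?,scc[5]=0,scc[6]=?,scc[7]=?,scc[8]=?)
step 5: low=(low[0]=0,low[1]=2,low[2]=2,low[3]=?,low[4]=2,low[5]=1,low[6]=6,low[7]=2,low[8]=?); scc=(scc[0]=1,scc[1]=?,scc[2]=?,scc[3]=?,scc[4]=?,scc[5]=0,scc[6]=2,scc[7]=?,scc[8]=?)
step 6: low=(low[0]=0,low[1]=2,low[2]=2,low[3]=?,low[4]=2,low[5]=1,low[6]=6,low[7]=2,low[8]=?); scc=(scc[0]=1,scc[1]=?,scc[2]=?,scc[3]=?,scc[4]=?,scc[5]=0,scc[6]=2,scc[7]=?,scc[8]=?)
step 7: low=(low[0]=0,low[1]=2,low[2]=2,low[3]=?,low[4]=2,low[5]=1,low[6]=6,low[7]=2,low[8]=?); scc=(scc[0]=1,scc[1]=3,scc[2]=3,scc[3]=?,scc[4]=3,scc[5]=0,scc[6]=2,scc[7]=3,scc[8]=?)
step 8: low=(low[0]=0,low[1]=2,low[2]=2,low[3]=7,low[4]=2,low[5]=1,low[6]=6,low[7]=2,low[8]=?); scc=(scc[0]=1,scc[1]=3,scc[2]=3,scc[3]=4,scc[4]=3,scc[5]=0,scc[6]=2,scc[7]=3,scc[8]=?)
step 9: low=(low[0]=0,low[1]=2,low[2]=2,low[3]=7,low[4]=2,low[5]=1,low[6]=6,low[7]=2,low[8]=8); scc=(scc[0]=1,scc[1]=3,scc[2]=3,scc[3]=4,scc[4]=3,scc[5]=0,scc[6]=2,scc[7]=3,scc[8]=5)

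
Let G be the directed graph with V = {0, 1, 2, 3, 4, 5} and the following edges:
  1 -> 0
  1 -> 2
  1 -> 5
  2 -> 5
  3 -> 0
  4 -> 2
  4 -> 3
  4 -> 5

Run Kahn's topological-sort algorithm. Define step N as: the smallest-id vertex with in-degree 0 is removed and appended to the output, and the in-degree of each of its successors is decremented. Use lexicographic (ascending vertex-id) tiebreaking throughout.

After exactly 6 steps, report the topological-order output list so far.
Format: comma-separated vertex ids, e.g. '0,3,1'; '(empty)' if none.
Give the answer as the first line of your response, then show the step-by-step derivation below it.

1,4,2,3,0,5

step 1: output 1; order=[1]; indeg=(1,0,1,1,0,2)
step 2: output 4; order=[1,4]; indeg=(1,0,0,0,0,1)
step 3: output 2; order=[1,4,2]; indeg=(1,0,0,0,0,0)
step 4: output 3; order=[1,4,2,3]; indeg=(0,0,0,0,0,0)
step 5: output 0; order=[1,4,2,3,0]; indeg=(0,0,0,0,0,0)
step 6: output 5; order=[1,4,2,3,0,5]; indeg=(0,0,0,0,0,0)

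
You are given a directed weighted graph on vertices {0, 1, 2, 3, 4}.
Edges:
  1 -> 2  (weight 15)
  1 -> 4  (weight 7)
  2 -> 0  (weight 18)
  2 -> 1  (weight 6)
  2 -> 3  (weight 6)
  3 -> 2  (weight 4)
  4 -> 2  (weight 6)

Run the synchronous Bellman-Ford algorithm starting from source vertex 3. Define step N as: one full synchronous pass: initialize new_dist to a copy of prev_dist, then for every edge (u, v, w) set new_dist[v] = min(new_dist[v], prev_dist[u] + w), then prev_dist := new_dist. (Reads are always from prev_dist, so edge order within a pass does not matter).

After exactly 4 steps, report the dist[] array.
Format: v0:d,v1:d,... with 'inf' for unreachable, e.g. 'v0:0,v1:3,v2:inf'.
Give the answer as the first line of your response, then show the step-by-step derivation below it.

v0:22,v1:10,v2:4,v3:0,v4:17

step 1: dist = v0:inf,v1:inf,v2:4,v3:0,v4:inf
step 2: dist = v0:22,v1:10,v2:4,v3:0,v4:inf
step 3: dist = v0:22,v1:10,v2:4,v3:0,v4:17
step 4: dist = v0:22,v1:10,v2:4,v3:0,v4:17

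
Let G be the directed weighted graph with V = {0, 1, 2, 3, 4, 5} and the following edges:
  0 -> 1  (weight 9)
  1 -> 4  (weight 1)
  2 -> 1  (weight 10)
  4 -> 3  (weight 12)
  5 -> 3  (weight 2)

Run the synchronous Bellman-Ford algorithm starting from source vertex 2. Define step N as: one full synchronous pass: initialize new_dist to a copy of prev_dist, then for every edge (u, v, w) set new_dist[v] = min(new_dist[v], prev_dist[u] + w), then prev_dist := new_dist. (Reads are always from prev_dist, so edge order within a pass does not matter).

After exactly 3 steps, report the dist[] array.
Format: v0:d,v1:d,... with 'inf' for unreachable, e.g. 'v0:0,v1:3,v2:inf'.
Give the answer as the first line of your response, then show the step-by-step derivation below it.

v0:inf,v1:10,v2:0,v3:23,v4:11,v5:inf

step 1: dist = v0:inf,v1:10,v2:0,v3:inf,v4:inf,v5:inf
step 2: dist = v0:inf,v1:10,v2:0,v3:inf,v4:11,v5:inf
step 3: dist = v0:inf,v1:10,v2:0,v3:23,v4:11,v5:inf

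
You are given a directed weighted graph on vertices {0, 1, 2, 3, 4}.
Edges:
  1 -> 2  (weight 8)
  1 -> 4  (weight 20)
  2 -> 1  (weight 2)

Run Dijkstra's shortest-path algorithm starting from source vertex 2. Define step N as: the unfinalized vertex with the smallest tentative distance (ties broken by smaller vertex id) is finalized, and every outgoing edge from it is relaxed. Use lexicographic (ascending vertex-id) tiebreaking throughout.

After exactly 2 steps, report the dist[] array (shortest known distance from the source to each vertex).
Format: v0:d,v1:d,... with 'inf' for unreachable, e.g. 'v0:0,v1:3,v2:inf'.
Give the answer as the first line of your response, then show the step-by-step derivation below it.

v0:inf,v1:2,v2:0,v3:inf,v4:22

step 1: dist = v0:inf,v1:2,v2:0,v3:inf,v4:inf
step 2: dist = v0:inf,v1:2,v2:0,v3:inf,v4:22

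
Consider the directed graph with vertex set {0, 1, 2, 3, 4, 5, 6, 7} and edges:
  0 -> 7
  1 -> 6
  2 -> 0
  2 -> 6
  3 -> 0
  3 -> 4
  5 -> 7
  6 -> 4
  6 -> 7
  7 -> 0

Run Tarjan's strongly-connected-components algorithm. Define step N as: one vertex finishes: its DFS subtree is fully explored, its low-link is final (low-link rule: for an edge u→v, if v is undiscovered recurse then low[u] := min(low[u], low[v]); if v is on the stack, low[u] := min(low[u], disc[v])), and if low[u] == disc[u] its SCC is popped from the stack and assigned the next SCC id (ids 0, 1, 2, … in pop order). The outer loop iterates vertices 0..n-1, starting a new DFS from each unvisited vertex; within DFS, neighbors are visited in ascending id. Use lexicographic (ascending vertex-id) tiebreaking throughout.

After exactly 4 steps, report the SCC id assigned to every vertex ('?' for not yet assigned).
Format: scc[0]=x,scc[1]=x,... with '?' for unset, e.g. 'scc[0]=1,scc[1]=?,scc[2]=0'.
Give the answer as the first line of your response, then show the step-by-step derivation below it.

scc[0]=0,scc[1]=?,scc[2]=?,scc[3]=?,scc[4]=1,scc[5]=?,scc[6]=2,scc[7]=0

step 1: low=(low[0]=0,low[1]=?,low[2]=?,low[3]=?,low[4]=?,low[5]=?,low[6]=?,low[7]=0); scc=(scc[0]=?,scc[1]=?,scc[2]=?,scc[3]=?,scc[4]=?,scc[5]=?,scc[6]=?,scc[7]=?)
step 2: low=(low[0]=0,low[1]=?,low[2]=?,low[3]=?,low[4]=?,low[5]=?,low[6]=?,low[7]=0); scc=(scc[0]=0,scc[1]=?,scc[2]=?,scc[3]=?,scc[4]=?,scc[5]=?,scc[6]=?,scc[7]=0)
step 3: low=(low[0]=0,low[1]=2,low[2]=?,low[3]=?,low[4]=4,low[5]=?,low[6]=3,low[7]=0); scc=(scc[0]=0,scc[1]=?,scc[2]=?,scc[3]=?,scc[4]=1,scc[5]=?,scc[6]=?,scc[7]=0)
step 4: low=(low[0]=0,low[1]=2,low[2]=?,low[3]=?,low[4]=4,low[5]=?,low[6]=3,low[7]=0); scc=(scc[0]=0,scc[1]=?,scc[2]=?,scc[3]=?,scc[4]=1,scc[5]=?,scc[6]=2,scc[7]=0)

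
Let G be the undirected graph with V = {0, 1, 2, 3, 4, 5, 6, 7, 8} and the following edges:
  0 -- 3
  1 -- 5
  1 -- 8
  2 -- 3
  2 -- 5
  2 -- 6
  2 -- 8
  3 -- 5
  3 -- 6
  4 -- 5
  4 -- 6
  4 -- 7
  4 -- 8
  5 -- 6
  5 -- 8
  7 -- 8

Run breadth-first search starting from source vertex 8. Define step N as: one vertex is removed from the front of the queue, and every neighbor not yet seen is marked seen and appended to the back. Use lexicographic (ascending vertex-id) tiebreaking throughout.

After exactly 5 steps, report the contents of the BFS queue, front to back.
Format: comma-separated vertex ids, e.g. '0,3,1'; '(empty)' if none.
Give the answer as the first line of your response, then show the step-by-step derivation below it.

7,3,6

step 1: dequeue 8; queue=[1,2,4,5,7]; order=8
step 2: dequeue 1; queue=[2,4,5,7]; order=8,1
step 3: dequeue 2; queue=[4,5,7,3,6]; order=8,1,2
step 4: dequeue 4; queue=[5,7,3,6]; order=8,1,2,4
step 5: dequeue 5; queue=[7,3,6]; order=8,1,2,4,5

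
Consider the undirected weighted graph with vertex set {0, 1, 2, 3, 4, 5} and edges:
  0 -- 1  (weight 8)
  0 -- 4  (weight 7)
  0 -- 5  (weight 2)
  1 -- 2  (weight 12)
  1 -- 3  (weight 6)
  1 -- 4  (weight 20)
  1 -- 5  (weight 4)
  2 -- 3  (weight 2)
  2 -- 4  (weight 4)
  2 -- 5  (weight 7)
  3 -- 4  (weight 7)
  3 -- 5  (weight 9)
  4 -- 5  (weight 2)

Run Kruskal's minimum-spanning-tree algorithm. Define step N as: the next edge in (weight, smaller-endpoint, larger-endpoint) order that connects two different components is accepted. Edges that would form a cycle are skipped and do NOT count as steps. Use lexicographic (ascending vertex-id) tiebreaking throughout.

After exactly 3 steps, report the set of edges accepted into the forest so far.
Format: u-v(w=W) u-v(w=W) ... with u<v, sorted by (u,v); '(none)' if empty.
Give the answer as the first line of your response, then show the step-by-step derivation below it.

0-5(w=2) 2-3(w=2) 4-5(w=2)

step 1: add edge 0-5 (w=2); MST = {0-5(w=2)}
step 2: add edge 2-3 (w=2); MST = {0-5(w=2) 2-3(w=2)}
step 3: add edge 4-5 (w=2); MST = {0-5(w=2) 2-3(w=2) 4-5(w=2)}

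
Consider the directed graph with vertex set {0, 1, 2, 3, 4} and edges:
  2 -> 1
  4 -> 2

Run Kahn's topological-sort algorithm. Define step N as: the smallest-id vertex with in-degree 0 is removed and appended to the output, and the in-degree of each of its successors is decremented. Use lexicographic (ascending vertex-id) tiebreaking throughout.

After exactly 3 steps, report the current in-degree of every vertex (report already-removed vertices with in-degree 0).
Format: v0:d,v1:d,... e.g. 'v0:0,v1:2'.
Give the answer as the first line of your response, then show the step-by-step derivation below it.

v0:0,v1:1,v2:0,v3:0,v4:0

step 1: output 0; order=[0]; indeg=(0,1,1,0,0)
step 2: output 3; order=[0,3]; indeg=(0,1,1,0,0)
step 3: output 4; order=[0,3,4]; indeg=(0,1,0,0,0)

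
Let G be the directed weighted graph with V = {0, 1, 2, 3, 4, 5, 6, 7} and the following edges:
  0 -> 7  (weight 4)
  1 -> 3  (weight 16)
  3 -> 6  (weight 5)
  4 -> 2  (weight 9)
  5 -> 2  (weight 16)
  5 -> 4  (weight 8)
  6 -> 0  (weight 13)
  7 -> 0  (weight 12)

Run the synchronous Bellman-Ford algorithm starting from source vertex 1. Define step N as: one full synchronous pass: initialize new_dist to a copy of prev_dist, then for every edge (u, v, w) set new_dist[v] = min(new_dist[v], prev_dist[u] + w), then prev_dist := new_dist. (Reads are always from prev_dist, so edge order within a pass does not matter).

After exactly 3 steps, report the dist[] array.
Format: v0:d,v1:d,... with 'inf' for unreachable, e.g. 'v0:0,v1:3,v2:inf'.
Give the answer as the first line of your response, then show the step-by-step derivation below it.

v0:34,v1:0,v2:inf,v3:16,v4:inf,v5:inf,v6:21,v7:inf

step 1: dist = v0:inf,v1:0,v2:inf,v3:16,v4:inf,v5:inf,v6:inf,v7:inf
step 2: dist = v0:inf,v1:0,v2:inf,v3:16,v4:inf,v5:inf,v6:21,v7:inf
step 3: dist = v0:34,v1:0,v2:inf,v3:16,v4:inf,v5:inf,v6:21,v7:inf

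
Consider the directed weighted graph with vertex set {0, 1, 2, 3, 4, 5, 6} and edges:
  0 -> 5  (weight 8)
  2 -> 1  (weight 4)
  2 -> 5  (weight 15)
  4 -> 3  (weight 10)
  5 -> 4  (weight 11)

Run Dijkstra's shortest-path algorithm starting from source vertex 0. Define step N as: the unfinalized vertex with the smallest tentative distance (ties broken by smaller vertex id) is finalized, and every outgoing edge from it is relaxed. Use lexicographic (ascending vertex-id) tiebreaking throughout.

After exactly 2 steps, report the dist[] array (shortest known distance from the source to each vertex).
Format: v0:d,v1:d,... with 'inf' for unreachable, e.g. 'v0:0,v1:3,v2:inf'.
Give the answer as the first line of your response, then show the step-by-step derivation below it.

v0:0,v1:inf,v2:inf,v3:inf,v4:19,v5:8,v6:inf

step 1: dist = v0:0,v1:inf,v2:inf,v3:inf,v4:inf,v5:8,v6:inf
step 2: dist = v0:0,v1:inf,v2:inf,v3:inf,v4:19,v5:8,v6:inf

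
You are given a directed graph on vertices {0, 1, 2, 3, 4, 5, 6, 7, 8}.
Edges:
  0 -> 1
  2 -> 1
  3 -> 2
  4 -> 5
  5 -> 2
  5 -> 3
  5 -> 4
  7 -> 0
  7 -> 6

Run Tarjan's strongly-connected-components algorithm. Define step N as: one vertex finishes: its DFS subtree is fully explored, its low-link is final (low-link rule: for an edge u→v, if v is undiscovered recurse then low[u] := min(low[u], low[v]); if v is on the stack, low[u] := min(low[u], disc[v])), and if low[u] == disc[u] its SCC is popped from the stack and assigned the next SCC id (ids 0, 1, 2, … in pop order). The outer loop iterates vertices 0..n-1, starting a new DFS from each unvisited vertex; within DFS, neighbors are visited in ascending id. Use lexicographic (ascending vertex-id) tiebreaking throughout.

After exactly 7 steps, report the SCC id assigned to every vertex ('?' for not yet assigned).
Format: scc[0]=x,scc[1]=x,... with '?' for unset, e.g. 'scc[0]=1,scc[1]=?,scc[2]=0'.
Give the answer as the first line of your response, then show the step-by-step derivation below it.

scc[0]=1,scc[1]=0,scc[2]=2,scc[3]=3,scc[4]=4,scc[5]=4,scc[6]=5,scc[7]=?,scc[8]=?

step 1: low=(low[0]=0,low[1]=1,low[2]=?,low[3]=?,low[4]=?,low[5]=?,low[6]=?,low[7]=?,low[8]=?); scc=(scc[0]=?,scc[1]=0,scc[2]=?,scc[3]=?,scc[4]=?,scc[5]=?,scc[6]=?,scc[7]=?,scc[8]=?)
step 2: low=(low[0]=0,low[1]=1,low[2]=?,low[3]=?,low[4]=?,low[5]=?,low[6]=?,low[7]=?,low[8]=?); scc=(scc[0]=1,scc[1]=0,scc[2]=?,scc[3]=?,scc[4]=?,scc[5]=?,scc[6]=?,scc[7]=?,scc[8]=?)
step 3: low=(low[0]=0,low[1]=1,low[2]=2,low[3]=?,low[4]=?,low[5]=?,low[6]=?,low[7]=?,low[8]=?); scc=(scc[0]=1,scc[1]=0,scc[2]=2,scc[3]=?,scc[4]=?,scc[5]=?,scc[6]=?,scc[7]=?,scc[8]=?)
step 4: low=(low[0]=0,low[1]=1,low[2]=2,low[3]=3,low[4]=?,low[5]=?,low[6]=?,low[7]=?,low[8]=?); scc=(scc[0]=1,scc[1]=0,scc[2]=2,scc[3]=3,scc[4]=?,scc[5]=?,scc[6]=?,scc[7]=?,scc[8]=?)
step 5: low=(low[0]=0,low[1]=1,low[2]=2,low[3]=3,low[4]=4,low[5]=4,low[6]=?,low[7]=?,low[8]=?); scc=(scc[0]=1,scc[1]=0,scc[2]=2,scc[3]=3,scc[4]=?,scc[5]=?,scc[6]=?,scc[7]=?,scc[8]=?)
step 6: low=(low[0]=0,low[1]=1,low[2]=2,low[3]=3,low[4]=4,low[5]=4,low[6]=?,low[7]=?,low[8]=?); scc=(scc[0]=1,scc[1]=0,scc[2]=2,scc[3]=3,scc[4]=4,scc[5]=4,scc[6]=?,scc[7]=?,scc[8]=?)
step 7: low=(low[0]=0,low[1]=1,low[2]=2,low[3]=3,low[4]=4,low[5]=4,low[6]=6,low[7]=?,low[8]=?); scc=(scc[0]=1,scc[1]=0,scc[2]=2,scc[3]=3,scc[4]=4,scc[5]=4,scc[6]=5,scc[7]=?,scc[8]=?)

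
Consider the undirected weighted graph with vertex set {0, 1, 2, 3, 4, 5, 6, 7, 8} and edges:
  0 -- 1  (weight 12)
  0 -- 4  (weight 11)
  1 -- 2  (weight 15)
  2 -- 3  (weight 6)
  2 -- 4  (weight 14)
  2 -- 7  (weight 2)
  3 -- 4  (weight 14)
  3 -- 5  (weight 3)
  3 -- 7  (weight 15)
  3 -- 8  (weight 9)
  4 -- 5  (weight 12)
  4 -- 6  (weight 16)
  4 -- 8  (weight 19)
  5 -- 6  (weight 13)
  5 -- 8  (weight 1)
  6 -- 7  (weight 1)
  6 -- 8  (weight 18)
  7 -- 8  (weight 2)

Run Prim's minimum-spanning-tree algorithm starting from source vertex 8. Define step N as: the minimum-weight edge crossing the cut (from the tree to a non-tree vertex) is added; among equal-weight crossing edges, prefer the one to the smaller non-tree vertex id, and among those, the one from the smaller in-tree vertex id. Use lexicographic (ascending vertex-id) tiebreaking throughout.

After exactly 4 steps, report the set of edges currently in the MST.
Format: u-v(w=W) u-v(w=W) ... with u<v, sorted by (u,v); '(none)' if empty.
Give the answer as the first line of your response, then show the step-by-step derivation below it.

2-7(w=2) 5-8(w=1) 6-7(w=1) 7-8(w=2)

step 1: add edge 5-8 (w=1); MST = {5-8(w=1)}
step 2: add edge 7-8 (w=2); MST = {5-8(w=1) 7-8(w=2)}
step 3: add edge 6-7 (w=1); MST = {5-8(w=1) 6-7(w=1) 7-8(w=2)}
step 4: add edge 2-7 (w=2); MST = {2-7(w=2) 5-8(w=1) 6-7(w=1) 7-8(w=2)}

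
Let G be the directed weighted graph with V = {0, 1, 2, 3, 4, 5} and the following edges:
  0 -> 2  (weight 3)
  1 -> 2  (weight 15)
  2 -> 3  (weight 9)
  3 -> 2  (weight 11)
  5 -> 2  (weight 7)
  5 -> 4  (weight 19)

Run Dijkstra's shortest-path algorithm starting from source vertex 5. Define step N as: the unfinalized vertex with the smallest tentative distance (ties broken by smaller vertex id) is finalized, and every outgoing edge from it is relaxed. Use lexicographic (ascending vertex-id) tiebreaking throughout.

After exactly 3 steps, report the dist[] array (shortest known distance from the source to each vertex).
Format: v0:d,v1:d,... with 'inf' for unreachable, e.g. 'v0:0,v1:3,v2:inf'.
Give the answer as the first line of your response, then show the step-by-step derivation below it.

v0:inf,v1:inf,v2:7,v3:16,v4:19,v5:0

step 1: dist = v0:inf,v1:inf,v2:7,v3:inf,v4:19,v5:0
step 2: dist = v0:inf,v1:inf,v2:7,v3:16,v4:19,v5:0
step 3: dist = v0:inf,v1:inf,v2:7,v3:16,v4:19,v5:0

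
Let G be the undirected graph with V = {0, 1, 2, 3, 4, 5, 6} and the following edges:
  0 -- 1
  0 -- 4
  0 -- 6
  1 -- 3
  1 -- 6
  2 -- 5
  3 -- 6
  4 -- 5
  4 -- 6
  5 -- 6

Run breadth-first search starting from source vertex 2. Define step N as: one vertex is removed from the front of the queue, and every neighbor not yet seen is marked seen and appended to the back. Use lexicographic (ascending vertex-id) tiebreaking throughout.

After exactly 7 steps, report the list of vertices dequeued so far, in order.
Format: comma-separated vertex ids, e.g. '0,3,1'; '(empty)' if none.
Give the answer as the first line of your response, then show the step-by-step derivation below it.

2,5,4,6,0,1,3

step 1: dequeue 2; queue=[5]; order=2
step 2: dequeue 5; queue=[4,6]; order=2,5
step 3: dequeue 4; queue=[6,0]; order=2,5,4
step 4: dequeue 6; queue=[0,1,3]; order=2,5,4,6
step 5: dequeue 0; queue=[1,3]; order=2,5,4,6,0
step 6: dequeue 1; queue=[3]; order=2,5,4,6,0,1
step 7: dequeue 3; queue=[(empty)]; order=2,5,4,6,0,1,3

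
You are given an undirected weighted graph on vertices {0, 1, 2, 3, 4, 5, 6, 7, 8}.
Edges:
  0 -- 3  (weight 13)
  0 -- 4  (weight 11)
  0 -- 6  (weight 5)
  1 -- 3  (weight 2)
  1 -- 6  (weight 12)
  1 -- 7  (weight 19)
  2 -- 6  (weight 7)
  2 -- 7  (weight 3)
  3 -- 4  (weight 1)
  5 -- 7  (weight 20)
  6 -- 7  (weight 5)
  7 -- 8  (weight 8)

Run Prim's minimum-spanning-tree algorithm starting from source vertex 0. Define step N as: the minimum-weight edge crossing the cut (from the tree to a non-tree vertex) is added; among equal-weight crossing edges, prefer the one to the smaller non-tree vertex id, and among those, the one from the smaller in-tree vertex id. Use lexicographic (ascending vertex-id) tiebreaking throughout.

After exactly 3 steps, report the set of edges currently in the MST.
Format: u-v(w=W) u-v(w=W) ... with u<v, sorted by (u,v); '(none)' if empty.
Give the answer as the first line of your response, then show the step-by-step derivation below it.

0-6(w=5) 2-7(w=3) 6-7(w=5)

step 1: add edge 0-6 (w=5); MST = {0-6(w=5)}
step 2: add edge 6-7 (w=5); MST = {0-6(w=5) 6-7(w=5)}
step 3: add edge 2-7 (w=3); MST = {0-6(w=5) 2-7(w=3) 6-7(w=5)}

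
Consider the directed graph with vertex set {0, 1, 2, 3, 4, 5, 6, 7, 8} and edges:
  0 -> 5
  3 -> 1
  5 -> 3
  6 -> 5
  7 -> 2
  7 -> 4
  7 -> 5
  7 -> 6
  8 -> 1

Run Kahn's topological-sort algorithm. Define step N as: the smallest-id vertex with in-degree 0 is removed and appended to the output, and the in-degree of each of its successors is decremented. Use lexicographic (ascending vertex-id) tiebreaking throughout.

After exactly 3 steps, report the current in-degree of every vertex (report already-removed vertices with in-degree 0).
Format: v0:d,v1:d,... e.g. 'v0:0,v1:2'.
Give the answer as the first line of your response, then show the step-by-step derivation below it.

v0:0,v1:2,v2:0,v3:1,v4:0,v5:1,v6:0,v7:0,v8:0

step 1: output 0; order=[0]; indeg=(0,2,1,1,1,2,1,0,0)
step 2: output 7; order=[0,7]; indeg=(0,2,0,1,0,1,0,0,0)
step 3: output 2; order=[0,7,2]; indeg=(0,2,0,1,0,1,0,0,0)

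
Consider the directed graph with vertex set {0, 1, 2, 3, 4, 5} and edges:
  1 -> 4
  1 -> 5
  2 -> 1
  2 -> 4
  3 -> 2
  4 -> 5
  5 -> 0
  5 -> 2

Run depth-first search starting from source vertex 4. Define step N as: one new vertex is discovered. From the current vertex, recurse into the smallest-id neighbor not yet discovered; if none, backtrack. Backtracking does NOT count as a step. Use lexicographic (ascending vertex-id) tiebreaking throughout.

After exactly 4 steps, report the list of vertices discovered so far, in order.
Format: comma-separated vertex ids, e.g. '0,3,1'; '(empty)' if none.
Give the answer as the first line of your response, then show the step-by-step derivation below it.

4,5,0,2

step 1: discover 4; path=4; order=4
step 2: discover 5; path=4>5; order=4,5
step 3: discover 0; path=4>5>0; order=4,5,0
step 4: discover 2; path=4>5>2; order=4,5,0,2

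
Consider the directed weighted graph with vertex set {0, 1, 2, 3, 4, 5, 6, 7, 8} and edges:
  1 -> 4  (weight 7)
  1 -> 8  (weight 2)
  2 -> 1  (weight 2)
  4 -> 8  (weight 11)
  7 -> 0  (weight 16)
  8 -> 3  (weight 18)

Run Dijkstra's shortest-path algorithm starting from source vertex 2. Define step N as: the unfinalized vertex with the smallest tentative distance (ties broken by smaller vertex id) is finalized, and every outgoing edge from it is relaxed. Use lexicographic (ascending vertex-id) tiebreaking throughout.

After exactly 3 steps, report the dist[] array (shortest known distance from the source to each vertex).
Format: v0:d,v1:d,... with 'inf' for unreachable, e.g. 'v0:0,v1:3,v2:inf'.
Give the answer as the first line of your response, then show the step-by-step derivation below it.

v0:inf,v1:2,v2:0,v3:22,v4:9,v5:inf,v6:inf,v7:inf,v8:4

step 1: dist = v0:inf,v1:2,v2:0,v3:inf,v4:inf,v5:inf,v6:inf,v7:inf,v8:inf
step 2: dist = v0:inf,v1:2,v2:0,v3:inf,v4:9,v5:inf,v6:inf,v7:inf,v8:4
step 3: dist = v0:inf,v1:2,v2:0,v3:22,v4:9,v5:inf,v6:inf,v7:inf,v8:4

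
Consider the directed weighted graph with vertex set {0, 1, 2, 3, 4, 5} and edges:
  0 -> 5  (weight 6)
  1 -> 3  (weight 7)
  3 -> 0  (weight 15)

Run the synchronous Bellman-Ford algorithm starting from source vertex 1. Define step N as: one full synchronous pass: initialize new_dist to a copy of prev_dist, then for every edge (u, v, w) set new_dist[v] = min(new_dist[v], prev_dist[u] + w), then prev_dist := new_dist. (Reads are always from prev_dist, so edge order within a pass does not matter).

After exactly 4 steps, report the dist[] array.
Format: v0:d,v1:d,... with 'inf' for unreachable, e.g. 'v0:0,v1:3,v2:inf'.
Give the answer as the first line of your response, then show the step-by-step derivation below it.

v0:22,v1:0,v2:inf,v3:7,v4:inf,v5:28

step 1: dist = v0:inf,v1:0,v2:inf,v3:7,v4:inf,v5:inf
step 2: dist = v0:22,v1:0,v2:inf,v3:7,v4:inf,v5:inf
step 3: dist = v0:22,v1:0,v2:inf,v3:7,v4:inf,v5:28
step 4: dist = v0:22,v1:0,v2:inf,v3:7,v4:inf,v5:28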